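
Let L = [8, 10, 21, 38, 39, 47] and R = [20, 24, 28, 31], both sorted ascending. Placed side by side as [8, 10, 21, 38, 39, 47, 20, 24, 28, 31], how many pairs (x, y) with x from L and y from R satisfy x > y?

Cross-inversions: 13

For each element r of the right run, count left-run elements greater than r:
r = 20: 21, 38, 39, 47 → 4
r = 24: 38, 39, 47 → 3
r = 28: 38, 39, 47 → 3
r = 31: 38, 39, 47 → 3
Cross-inversions: 4 + 3 + 3 + 3 = 13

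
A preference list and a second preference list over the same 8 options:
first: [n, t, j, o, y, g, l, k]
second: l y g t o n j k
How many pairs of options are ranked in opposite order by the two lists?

17

Assign each item its position (1..8) in the first ordering, then rewrite the second ordering as that position sequence:
positions: n→1, t→2, j→3, o→4, y→5, g→6, l→7, k→8
second ordering as positions: [7, 5, 6, 2, 4, 1, 3, 8]
Discordant pairs = inversions in this position sequence.
7: 5, 6, 2, 4, 1, 3 → 6
5: 2, 4, 1, 3 → 4
6: 2, 4, 1, 3 → 4
2: 1 → 1
4: 1, 3 → 2
1: 0
3: 0
8: 0
Total: 6 + 4 + 4 + 1 + 2 + 0 + 0 + 0 = 17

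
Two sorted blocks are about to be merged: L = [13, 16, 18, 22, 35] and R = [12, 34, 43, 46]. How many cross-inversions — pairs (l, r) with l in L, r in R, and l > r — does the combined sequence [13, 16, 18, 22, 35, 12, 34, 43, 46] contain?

6 cross-inversions

Take each right-half value and tally the left-half values above it:
r = 12: 13, 16, 18, 22, 35 → 5
r = 34: 35 → 1
r = 43: none → 0
r = 46: none → 0
Cross-inversions: 5 + 1 + 0 + 0 = 6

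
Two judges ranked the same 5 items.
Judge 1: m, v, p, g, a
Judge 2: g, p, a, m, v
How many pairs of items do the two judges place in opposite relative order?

There are 7 discordant pairs.

Assign each item its position (1..5) in the first ordering, then rewrite the second ordering as that position sequence:
positions: m→1, v→2, p→3, g→4, a→5
second ordering as positions: [4, 3, 5, 1, 2]
Discordant pairs = inversions in this position sequence.
4: 3, 1, 2 → 3
3: 1, 2 → 2
5: 1, 2 → 2
1: 0
2: 0
Total: 3 + 2 + 2 + 0 + 0 = 7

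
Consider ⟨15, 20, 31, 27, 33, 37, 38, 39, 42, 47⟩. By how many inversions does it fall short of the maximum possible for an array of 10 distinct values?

Maximum inversions for 10 distinct elements is C(10, 2) = 10·9/2 = 45.
Current inversions — for each element, count later smaller elements:
15: 0
20: 0
31: 1
27: 0
33: 0
37: 0
38: 0
39: 0
42: 0
47: 0
Current total: 0 + 0 + 1 + 0 + 0 + 0 + 0 + 0 + 0 + 0 = 1
Shortfall: 45 − 1 = 44

44 inversions short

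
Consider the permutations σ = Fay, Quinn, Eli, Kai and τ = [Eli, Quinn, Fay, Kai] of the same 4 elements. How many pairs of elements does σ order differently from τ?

Assign each item its position (1..4) in the first ordering, then rewrite the second ordering as that position sequence:
positions: Fay→1, Quinn→2, Eli→3, Kai→4
second ordering as positions: [3, 2, 1, 4]
Discordant pairs = inversions in this position sequence.
3: 2, 1 → 2
2: 1 → 1
1: 0
4: 0
Total: 2 + 1 + 0 + 0 = 3

There are 3 discordant pairs.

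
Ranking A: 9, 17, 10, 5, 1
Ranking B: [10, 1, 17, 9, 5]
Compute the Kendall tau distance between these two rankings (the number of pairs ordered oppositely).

Assign each item its position (1..5) in the first ordering, then rewrite the second ordering as that position sequence:
positions: 9→1, 17→2, 10→3, 5→4, 1→5
second ordering as positions: [3, 5, 2, 1, 4]
Discordant pairs = inversions in this position sequence.
3: 2, 1 → 2
5: 2, 1, 4 → 3
2: 1 → 1
1: 0
4: 0
Total: 2 + 3 + 1 + 0 + 0 = 6

6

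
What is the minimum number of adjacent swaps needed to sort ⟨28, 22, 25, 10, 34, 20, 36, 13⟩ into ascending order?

15 adjacent swaps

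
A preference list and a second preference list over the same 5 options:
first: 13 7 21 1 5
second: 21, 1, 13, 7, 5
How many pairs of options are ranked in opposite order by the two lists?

4

Assign each item its position (1..5) in the first ordering, then rewrite the second ordering as that position sequence:
positions: 13→1, 7→2, 21→3, 1→4, 5→5
second ordering as positions: [3, 4, 1, 2, 5]
Discordant pairs = inversions in this position sequence.
3: 1, 2 → 2
4: 1, 2 → 2
1: 0
2: 0
5: 0
Total: 2 + 2 + 0 + 0 + 0 = 4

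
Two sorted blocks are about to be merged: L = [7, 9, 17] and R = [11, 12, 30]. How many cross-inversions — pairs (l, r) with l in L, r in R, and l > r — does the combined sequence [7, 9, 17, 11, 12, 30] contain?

For each element r of the right run, count left-run elements greater than r:
r = 11: 17 → 1
r = 12: 17 → 1
r = 30: none → 0
Cross-inversions: 1 + 1 + 0 = 2

2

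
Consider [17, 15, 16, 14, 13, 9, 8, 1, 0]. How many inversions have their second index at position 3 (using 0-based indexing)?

3 such elements

The element at index 3 is 14.
Elements before it: 17, 15, 16
Those larger than 14: 17, 15, 16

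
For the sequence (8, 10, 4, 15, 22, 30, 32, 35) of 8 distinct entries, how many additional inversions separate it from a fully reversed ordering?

26 inversions short

Maximum inversions for 8 distinct elements is C(8, 2) = 8·7/2 = 28.
Current inversions — for each element, count later smaller elements:
8: 1
10: 1
4: 0
15: 0
22: 0
30: 0
32: 0
35: 0
Current total: 1 + 1 + 0 + 0 + 0 + 0 + 0 + 0 = 2
Shortfall: 28 − 2 = 26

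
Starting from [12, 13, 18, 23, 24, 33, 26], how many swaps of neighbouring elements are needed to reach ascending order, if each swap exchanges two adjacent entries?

1 adjacent swap

The minimum number of adjacent swaps to sort an array equals its inversion count, since every such swap removes exactly one inversion.
Count inversions — for each element, later elements that are smaller:
12: none → 0
13: none → 0
18: none → 0
23: none → 0
24: none → 0
33: 26 → 1
26: none → 0
Total inversions: 0 + 0 + 0 + 0 + 0 + 1 + 0 = 1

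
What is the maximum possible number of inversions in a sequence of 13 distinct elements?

78

A reversed (strictly descending) arrangement makes every pair an inversion, giving C(13, 2) inversions.
C(13, 2) = 13·12/2 = 78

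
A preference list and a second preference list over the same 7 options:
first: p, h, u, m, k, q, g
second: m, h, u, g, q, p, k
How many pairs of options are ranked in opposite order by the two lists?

Pairs: 10

Assign each item its position (1..7) in the first ordering, then rewrite the second ordering as that position sequence:
positions: p→1, h→2, u→3, m→4, k→5, q→6, g→7
second ordering as positions: [4, 2, 3, 7, 6, 1, 5]
Discordant pairs = inversions in this position sequence.
4: 2, 3, 1 → 3
2: 1 → 1
3: 1 → 1
7: 6, 1, 5 → 3
6: 1, 5 → 2
1: 0
5: 0
Total: 3 + 1 + 1 + 3 + 2 + 0 + 0 = 10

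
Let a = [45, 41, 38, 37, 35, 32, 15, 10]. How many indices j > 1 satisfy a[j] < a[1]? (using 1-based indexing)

7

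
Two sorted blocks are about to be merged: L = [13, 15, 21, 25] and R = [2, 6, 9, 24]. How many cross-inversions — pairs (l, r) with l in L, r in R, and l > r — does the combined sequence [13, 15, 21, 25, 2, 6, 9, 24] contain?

Split inversions: 13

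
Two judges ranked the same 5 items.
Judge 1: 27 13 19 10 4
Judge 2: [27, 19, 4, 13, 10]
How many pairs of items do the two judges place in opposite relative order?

3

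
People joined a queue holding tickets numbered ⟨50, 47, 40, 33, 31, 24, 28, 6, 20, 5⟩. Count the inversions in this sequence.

Count, for each position, how many later elements it exceeds:
50: 9
47: 8
40: 7
33: 6
31: 5
24: 3
28: 3
6: 1
20: 1
5: 0
Sum: 9 + 8 + 7 + 6 + 5 + 3 + 3 + 1 + 1 + 0 = 43

Inversions: 43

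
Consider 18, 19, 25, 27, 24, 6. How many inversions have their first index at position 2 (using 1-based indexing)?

1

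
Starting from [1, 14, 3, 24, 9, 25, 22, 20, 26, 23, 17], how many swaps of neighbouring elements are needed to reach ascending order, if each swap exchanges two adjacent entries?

The minimum number of adjacent swaps to sort an array equals its inversion count, since every such swap removes exactly one inversion.
Count inversions — for each element, later elements that are smaller:
1: none → 0
14: 3, 9 → 2
3: none → 0
24: 9, 22, 20, 23, 17 → 5
9: none → 0
25: 22, 20, 23, 17 → 4
22: 20, 17 → 2
20: 17 → 1
26: 23, 17 → 2
23: 17 → 1
17: none → 0
Total inversions: 0 + 2 + 0 + 5 + 0 + 4 + 2 + 1 + 2 + 1 + 0 = 17

17 swaps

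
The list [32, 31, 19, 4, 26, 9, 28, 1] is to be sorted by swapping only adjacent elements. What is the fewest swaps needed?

The minimum number of adjacent swaps to sort an array equals its inversion count, since every such swap removes exactly one inversion.
Count inversions — for each element, later elements that are smaller:
32: 31, 19, 4, 26, 9, 28, 1 → 7
31: 19, 4, 26, 9, 28, 1 → 6
19: 4, 9, 1 → 3
4: 1 → 1
26: 9, 1 → 2
9: 1 → 1
28: 1 → 1
1: none → 0
Total inversions: 7 + 6 + 3 + 1 + 2 + 1 + 1 + 0 = 21

21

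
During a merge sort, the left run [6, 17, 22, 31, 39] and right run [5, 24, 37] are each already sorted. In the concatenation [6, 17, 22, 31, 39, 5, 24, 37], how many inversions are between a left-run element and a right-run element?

Count, for every r in R, how many entries of L exceed r:
r = 5: 6, 17, 22, 31, 39 → 5
r = 24: 31, 39 → 2
r = 37: 39 → 1
Cross-inversions: 5 + 2 + 1 = 8

8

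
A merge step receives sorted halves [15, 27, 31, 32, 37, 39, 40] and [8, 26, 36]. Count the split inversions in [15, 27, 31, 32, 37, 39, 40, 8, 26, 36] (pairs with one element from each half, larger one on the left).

16 cross-inversions

Count, for every r in R, how many entries of L exceed r:
r = 8: 15, 27, 31, 32, 37, 39, 40 → 7
r = 26: 27, 31, 32, 37, 39, 40 → 6
r = 36: 37, 39, 40 → 3
Cross-inversions: 7 + 6 + 3 = 16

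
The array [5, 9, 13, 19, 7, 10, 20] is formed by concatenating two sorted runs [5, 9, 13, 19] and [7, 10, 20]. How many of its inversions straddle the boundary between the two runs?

For each element r of the right run, count left-run elements greater than r:
r = 7: 9, 13, 19 → 3
r = 10: 13, 19 → 2
r = 20: none → 0
Cross-inversions: 3 + 2 + 0 = 5

5 split inversions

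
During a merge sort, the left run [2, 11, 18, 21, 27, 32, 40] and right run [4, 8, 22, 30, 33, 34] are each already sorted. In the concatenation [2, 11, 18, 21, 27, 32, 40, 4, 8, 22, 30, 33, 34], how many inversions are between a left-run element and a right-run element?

Split inversions: 19

Count, for every r in R, how many entries of L exceed r:
r = 4: 11, 18, 21, 27, 32, 40 → 6
r = 8: 11, 18, 21, 27, 32, 40 → 6
r = 22: 27, 32, 40 → 3
r = 30: 32, 40 → 2
r = 33: 40 → 1
r = 34: 40 → 1
Cross-inversions: 6 + 6 + 3 + 2 + 1 + 1 = 19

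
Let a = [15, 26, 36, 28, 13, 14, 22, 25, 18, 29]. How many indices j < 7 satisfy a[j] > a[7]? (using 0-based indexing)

3

The element at index 7 is 25.
Elements before it: 15, 26, 36, 28, 13, 14, 22
Those larger than 25: 26, 36, 28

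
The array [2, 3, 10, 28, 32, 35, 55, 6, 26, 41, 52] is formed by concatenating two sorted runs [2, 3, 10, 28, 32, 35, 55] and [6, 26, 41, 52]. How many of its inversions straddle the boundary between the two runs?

For each element r of the right run, count left-run elements greater than r:
r = 6: 10, 28, 32, 35, 55 → 5
r = 26: 28, 32, 35, 55 → 4
r = 41: 55 → 1
r = 52: 55 → 1
Cross-inversions: 5 + 4 + 1 + 1 = 11

11 split inversions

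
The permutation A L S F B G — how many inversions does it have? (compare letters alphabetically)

7

Listing every pair i<j with a[i]>a[j] (using 0-based positions):
(1,3): L > F
(1,4): L > B
(1,5): L > G
(2,3): S > F
(2,4): S > B
(2,5): S > G
(3,4): F > B
That's 7 pairs.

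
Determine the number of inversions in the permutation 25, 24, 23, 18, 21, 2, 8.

19 inversions

Sweep left to right; for each value list the smaller values that follow it:
25: 6
24: 5
23: 4
18: 2
21: 2
2: 0
8: 0
Sum: 6 + 5 + 4 + 2 + 2 + 0 + 0 = 19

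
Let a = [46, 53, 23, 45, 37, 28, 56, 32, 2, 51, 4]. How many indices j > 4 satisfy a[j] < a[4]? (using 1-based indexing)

The element at index 4 is 45.
Elements after it: 37, 28, 56, 32, 2, 51, 4
Those smaller than 45: 37, 28, 32, 2, 4

5 such elements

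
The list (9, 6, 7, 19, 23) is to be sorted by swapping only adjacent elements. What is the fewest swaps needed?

The minimum number of adjacent swaps to sort an array equals its inversion count, since every such swap removes exactly one inversion.
Count inversions — for each element, later elements that are smaller:
9: 6, 7 → 2
6: none → 0
7: none → 0
19: none → 0
23: none → 0
Total inversions: 2 + 0 + 0 + 0 + 0 = 2

2 adjacent swaps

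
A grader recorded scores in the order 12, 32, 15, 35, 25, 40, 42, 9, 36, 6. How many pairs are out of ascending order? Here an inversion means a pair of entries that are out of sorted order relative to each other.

There are 21 inversions.

For each element, count later entries that are smaller:
12 → 9, 6 → 2
32 → 15, 25, 9, 6 → 4
15 → 9, 6 → 2
35 → 25, 9, 6 → 3
25 → 9, 6 → 2
40 → 9, 36, 6 → 3
42 → 9, 36, 6 → 3
9 → 6 → 1
36 → 6 → 1
6 → none → 0
Sum: 2 + 4 + 2 + 3 + 2 + 3 + 3 + 1 + 1 + 0 = 21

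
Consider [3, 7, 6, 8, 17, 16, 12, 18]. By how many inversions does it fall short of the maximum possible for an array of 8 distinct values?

Maximum inversions for 8 distinct elements is C(8, 2) = 8·7/2 = 28.
Current inversions — for each element, count later smaller elements:
3: 0
7: 1
6: 0
8: 0
17: 2
16: 1
12: 0
18: 0
Current total: 0 + 1 + 0 + 0 + 2 + 1 + 0 + 0 = 4
Shortfall: 28 − 4 = 24

24 inversions short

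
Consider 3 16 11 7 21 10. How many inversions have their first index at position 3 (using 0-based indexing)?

The element at index 3 is 7.
Elements after it: 21, 10
None of them are smaller than 7.

0 such elements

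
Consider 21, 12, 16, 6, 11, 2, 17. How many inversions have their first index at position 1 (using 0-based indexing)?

3

The element at index 1 is 12.
Elements after it: 16, 6, 11, 2, 17
Those smaller than 12: 6, 11, 2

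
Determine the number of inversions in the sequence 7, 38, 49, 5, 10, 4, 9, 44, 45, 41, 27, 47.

Out-of-order pairs: 24

Element-by-element contributions:
7 → 5, 4 → 2
38 → 5, 10, 4, 9, 27 → 5
49 → 5, 10, 4, 9, 44, 45, 41, 27, 47 → 9
5 → 4 → 1
10 → 4, 9 → 2
4 → none → 0
9 → none → 0
44 → 41, 27 → 2
45 → 41, 27 → 2
41 → 27 → 1
27 → none → 0
47 → none → 0
Sum: 2 + 5 + 9 + 1 + 2 + 0 + 0 + 2 + 2 + 1 + 0 + 0 = 24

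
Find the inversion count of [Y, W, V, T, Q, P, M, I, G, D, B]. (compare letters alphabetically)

55 out-of-order pairs

Element-by-element contributions:
Y → W, V, T, Q, P, M, I, G, D, B → 10
W → V, T, Q, P, M, I, G, D, B → 9
V → T, Q, P, M, I, G, D, B → 8
T → Q, P, M, I, G, D, B → 7
Q → P, M, I, G, D, B → 6
P → M, I, G, D, B → 5
M → I, G, D, B → 4
I → G, D, B → 3
G → D, B → 2
D → B → 1
B → none → 0
Sum: 10 + 9 + 8 + 7 + 6 + 5 + 4 + 3 + 2 + 1 + 0 = 55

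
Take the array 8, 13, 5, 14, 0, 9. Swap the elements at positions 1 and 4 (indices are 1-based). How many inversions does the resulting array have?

Positions 1 and 4 hold 8 and 14; after swapping, the array is [14, 13, 5, 8, 0, 9].
Sweep left to right; for each value list the smaller values that follow it:
14 → 13, 5, 8, 0, 9 → 5
13 → 5, 8, 0, 9 → 4
5 → 0 → 1
8 → 0 → 1
0 → none → 0
9 → none → 0
Sum: 5 + 4 + 1 + 1 + 0 + 0 = 11

There are 11 inversions.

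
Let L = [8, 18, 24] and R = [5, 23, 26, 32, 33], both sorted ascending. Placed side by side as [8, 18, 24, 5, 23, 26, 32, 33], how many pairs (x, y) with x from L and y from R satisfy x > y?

4

Count, for every r in R, how many entries of L exceed r:
r = 5: 8, 18, 24 → 3
r = 23: 24 → 1
r = 26: none → 0
r = 32: none → 0
r = 33: none → 0
Cross-inversions: 3 + 1 + 0 + 0 + 0 = 4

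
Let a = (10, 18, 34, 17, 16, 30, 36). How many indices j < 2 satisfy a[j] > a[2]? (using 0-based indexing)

0

The element at index 2 is 34.
Elements before it: 10, 18
None of them are larger than 34.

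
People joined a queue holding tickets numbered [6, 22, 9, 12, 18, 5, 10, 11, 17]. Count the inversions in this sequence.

16 inversions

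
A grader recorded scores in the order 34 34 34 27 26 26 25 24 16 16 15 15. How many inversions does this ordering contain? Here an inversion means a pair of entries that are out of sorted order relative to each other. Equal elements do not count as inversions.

60

Count, for each position, how many later elements it exceeds:
34 → 27, 26, 26, 25, 24, 16, 16, 15, 15 → 9
34 → 27, 26, 26, 25, 24, 16, 16, 15, 15 → 9
34 → 27, 26, 26, 25, 24, 16, 16, 15, 15 → 9
27 → 26, 26, 25, 24, 16, 16, 15, 15 → 8
26 → 25, 24, 16, 16, 15, 15 → 6
26 → 25, 24, 16, 16, 15, 15 → 6
25 → 24, 16, 16, 15, 15 → 5
24 → 16, 16, 15, 15 → 4
16 → 15, 15 → 2
16 → 15, 15 → 2
15 → none → 0
15 → none → 0
Sum: 9 + 9 + 9 + 8 + 6 + 6 + 5 + 4 + 2 + 2 + 0 + 0 = 60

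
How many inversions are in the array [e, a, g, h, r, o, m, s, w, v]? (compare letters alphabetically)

Count, for each position, how many later elements it exceeds:
e → a → 1
a → none → 0
g → none → 0
h → none → 0
r → o, m → 2
o → m → 1
m → none → 0
s → none → 0
w → v → 1
v → none → 0
Sum: 1 + 0 + 0 + 0 + 2 + 1 + 0 + 0 + 1 + 0 = 5

5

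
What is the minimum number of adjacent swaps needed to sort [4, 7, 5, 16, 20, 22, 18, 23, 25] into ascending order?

Adjacent swaps: 3

Each adjacent swap fixes exactly one inversion, so the minimum swap count equals the number of inversions.
Count inversions — for each element, later elements that are smaller:
4: none → 0
7: 5 → 1
5: none → 0
16: none → 0
20: 18 → 1
22: 18 → 1
18: none → 0
23: none → 0
25: none → 0
Total inversions: 0 + 1 + 0 + 0 + 1 + 1 + 0 + 0 + 0 = 3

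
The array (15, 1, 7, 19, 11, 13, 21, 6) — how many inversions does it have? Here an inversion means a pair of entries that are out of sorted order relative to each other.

For each element, count later entries that are smaller:
15 → 1, 7, 11, 13, 6 → 5
1 → none → 0
7 → 6 → 1
19 → 11, 13, 6 → 3
11 → 6 → 1
13 → 6 → 1
21 → 6 → 1
6 → none → 0
Sum: 5 + 0 + 1 + 3 + 1 + 1 + 1 + 0 = 12

There are 12 inversions.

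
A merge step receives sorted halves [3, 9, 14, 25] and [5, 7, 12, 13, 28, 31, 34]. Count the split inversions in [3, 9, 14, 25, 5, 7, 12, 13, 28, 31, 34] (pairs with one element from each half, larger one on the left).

Split inversions: 10

Take each right-half value and tally the left-half values above it:
r = 5: 9, 14, 25 → 3
r = 7: 9, 14, 25 → 3
r = 12: 14, 25 → 2
r = 13: 14, 25 → 2
r = 28: none → 0
r = 31: none → 0
r = 34: none → 0
Cross-inversions: 3 + 3 + 2 + 2 + 0 + 0 + 0 = 10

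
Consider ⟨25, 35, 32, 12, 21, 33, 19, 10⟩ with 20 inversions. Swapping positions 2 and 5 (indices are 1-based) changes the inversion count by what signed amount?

Positions 2 and 5 hold 35 and 21; after swapping, the array is [25, 21, 32, 12, 35, 33, 19, 10].
Sweep left to right; for each value list the smaller values that follow it:
25 → 21, 12, 19, 10 → 4
21 → 12, 19, 10 → 3
32 → 12, 19, 10 → 3
12 → 10 → 1
35 → 33, 19, 10 → 3
33 → 19, 10 → 2
19 → 10 → 1
10 → none → 0
Sum: 4 + 3 + 3 + 1 + 3 + 2 + 1 + 0 = 17
Change: 17 − 20 = -3

-3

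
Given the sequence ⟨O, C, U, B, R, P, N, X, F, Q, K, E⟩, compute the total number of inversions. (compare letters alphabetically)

Element-by-element contributions:
O: 6
C: 1
U: 8
B: 0
R: 6
P: 4
N: 3
X: 4
F: 1
Q: 2
K: 1
E: 0
Sum: 6 + 1 + 8 + 0 + 6 + 4 + 3 + 4 + 1 + 2 + 1 + 0 = 36

There are 36 out-of-order pairs.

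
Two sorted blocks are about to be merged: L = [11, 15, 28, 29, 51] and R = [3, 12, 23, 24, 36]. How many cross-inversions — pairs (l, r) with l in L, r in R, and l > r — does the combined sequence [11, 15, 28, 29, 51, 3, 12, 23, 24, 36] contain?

For each element r of the right run, count left-run elements greater than r:
r = 3: 11, 15, 28, 29, 51 → 5
r = 12: 15, 28, 29, 51 → 4
r = 23: 28, 29, 51 → 3
r = 24: 28, 29, 51 → 3
r = 36: 51 → 1
Cross-inversions: 5 + 4 + 3 + 3 + 1 = 16

16 cross-inversions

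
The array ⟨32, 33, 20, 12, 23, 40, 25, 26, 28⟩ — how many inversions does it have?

Count, for each position, how many later elements it exceeds:
32: 6
33: 6
20: 1
12: 0
23: 0
40: 3
25: 0
26: 0
28: 0
Sum: 6 + 6 + 1 + 0 + 0 + 3 + 0 + 0 + 0 = 16

Out-of-order pairs: 16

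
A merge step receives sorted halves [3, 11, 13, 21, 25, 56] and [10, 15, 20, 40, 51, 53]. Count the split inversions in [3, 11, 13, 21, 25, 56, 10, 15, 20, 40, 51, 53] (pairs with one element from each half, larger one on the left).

14 cross-inversions

Count, for every r in R, how many entries of L exceed r:
r = 10: 11, 13, 21, 25, 56 → 5
r = 15: 21, 25, 56 → 3
r = 20: 21, 25, 56 → 3
r = 40: 56 → 1
r = 51: 56 → 1
r = 53: 56 → 1
Cross-inversions: 5 + 3 + 3 + 1 + 1 + 1 = 14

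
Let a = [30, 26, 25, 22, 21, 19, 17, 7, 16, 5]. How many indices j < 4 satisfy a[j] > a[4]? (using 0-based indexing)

The element at index 4 is 21.
Elements before it: 30, 26, 25, 22
Those larger than 21: 30, 26, 25, 22

4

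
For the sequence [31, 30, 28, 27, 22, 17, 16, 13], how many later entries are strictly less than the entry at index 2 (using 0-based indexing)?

The element at index 2 is 28.
Elements after it: 27, 22, 17, 16, 13
Those smaller than 28: 27, 22, 17, 16, 13

5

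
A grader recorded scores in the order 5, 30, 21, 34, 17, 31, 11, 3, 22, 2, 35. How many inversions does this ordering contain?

29 inversions

Count, for each position, how many later elements it exceeds:
5 → 3, 2 → 2
30 → 21, 17, 11, 3, 22, 2 → 6
21 → 17, 11, 3, 2 → 4
34 → 17, 31, 11, 3, 22, 2 → 6
17 → 11, 3, 2 → 3
31 → 11, 3, 22, 2 → 4
11 → 3, 2 → 2
3 → 2 → 1
22 → 2 → 1
2 → none → 0
35 → none → 0
Sum: 2 + 6 + 4 + 6 + 3 + 4 + 2 + 1 + 1 + 0 + 0 = 29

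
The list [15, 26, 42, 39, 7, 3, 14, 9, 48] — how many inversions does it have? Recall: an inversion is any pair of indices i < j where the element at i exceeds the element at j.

Sweep left to right; for each value list the smaller values that follow it:
15 → 7, 3, 14, 9 → 4
26 → 7, 3, 14, 9 → 4
42 → 39, 7, 3, 14, 9 → 5
39 → 7, 3, 14, 9 → 4
7 → 3 → 1
3 → none → 0
14 → 9 → 1
9 → none → 0
48 → none → 0
Sum: 4 + 4 + 5 + 4 + 1 + 0 + 1 + 0 + 0 = 19

19 inversions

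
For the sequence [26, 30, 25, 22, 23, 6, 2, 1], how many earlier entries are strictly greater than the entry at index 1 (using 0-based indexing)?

The element at index 1 is 30.
Elements before it: 26
None of them are larger than 30.

0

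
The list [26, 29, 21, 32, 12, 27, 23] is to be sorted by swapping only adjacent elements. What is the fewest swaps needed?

Minimum adjacent swaps = number of inversions (each swap of adjacent out-of-order elements removes one inversion and no swap can remove more).
Count inversions — for each element, later elements that are smaller:
26: 21, 12, 23 → 3
29: 21, 12, 27, 23 → 4
21: 12 → 1
32: 12, 27, 23 → 3
12: none → 0
27: 23 → 1
23: none → 0
Total inversions: 3 + 4 + 1 + 3 + 0 + 1 + 0 = 12

12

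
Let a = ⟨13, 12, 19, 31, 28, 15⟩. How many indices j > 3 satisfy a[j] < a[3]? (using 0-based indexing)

2

The element at index 3 is 31.
Elements after it: 28, 15
Those smaller than 31: 28, 15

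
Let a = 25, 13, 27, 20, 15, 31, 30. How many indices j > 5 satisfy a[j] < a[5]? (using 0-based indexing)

1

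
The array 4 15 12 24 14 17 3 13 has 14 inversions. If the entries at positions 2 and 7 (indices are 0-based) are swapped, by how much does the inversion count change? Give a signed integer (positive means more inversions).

+1

Positions 2 and 7 hold 12 and 13; after swapping, the array is [4, 15, 13, 24, 14, 17, 3, 12].
Element-by-element contributions:
4: 1
15: 4
13: 2
24: 4
14: 2
17: 2
3: 0
12: 0
Sum: 1 + 4 + 2 + 4 + 2 + 2 + 0 + 0 = 15
Change: 15 − 14 = +1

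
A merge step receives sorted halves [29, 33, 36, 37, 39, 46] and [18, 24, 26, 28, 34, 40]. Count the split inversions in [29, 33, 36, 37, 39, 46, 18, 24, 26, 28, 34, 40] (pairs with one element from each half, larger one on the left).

29 cross-inversions

For each element r of the right run, count left-run elements greater than r:
r = 18: 29, 33, 36, 37, 39, 46 → 6
r = 24: 29, 33, 36, 37, 39, 46 → 6
r = 26: 29, 33, 36, 37, 39, 46 → 6
r = 28: 29, 33, 36, 37, 39, 46 → 6
r = 34: 36, 37, 39, 46 → 4
r = 40: 46 → 1
Cross-inversions: 6 + 6 + 6 + 6 + 4 + 1 = 29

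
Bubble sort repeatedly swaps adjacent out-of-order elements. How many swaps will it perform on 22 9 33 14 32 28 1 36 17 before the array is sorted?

17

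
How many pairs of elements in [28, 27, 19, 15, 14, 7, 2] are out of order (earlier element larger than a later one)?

Count, for each position, how many later elements it exceeds:
28: 6
27: 5
19: 4
15: 3
14: 2
7: 1
2: 0
Sum: 6 + 5 + 4 + 3 + 2 + 1 + 0 = 21

21 out-of-order pairs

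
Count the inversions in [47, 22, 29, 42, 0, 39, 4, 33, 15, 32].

Inversions: 27

Element-by-element contributions:
47 → 22, 29, 42, 0, 39, 4, 33, 15, 32 → 9
22 → 0, 4, 15 → 3
29 → 0, 4, 15 → 3
42 → 0, 39, 4, 33, 15, 32 → 6
0 → none → 0
39 → 4, 33, 15, 32 → 4
4 → none → 0
33 → 15, 32 → 2
15 → none → 0
32 → none → 0
Sum: 9 + 3 + 3 + 6 + 0 + 4 + 0 + 2 + 0 + 0 = 27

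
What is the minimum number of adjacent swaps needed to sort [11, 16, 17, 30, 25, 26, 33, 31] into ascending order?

Minimum adjacent swaps = number of inversions (each swap of adjacent out-of-order elements removes one inversion and no swap can remove more).
Count inversions — for each element, later elements that are smaller:
11: none → 0
16: none → 0
17: none → 0
30: 25, 26 → 2
25: none → 0
26: none → 0
33: 31 → 1
31: none → 0
Total inversions: 0 + 0 + 0 + 2 + 0 + 0 + 1 + 0 = 3

3 swaps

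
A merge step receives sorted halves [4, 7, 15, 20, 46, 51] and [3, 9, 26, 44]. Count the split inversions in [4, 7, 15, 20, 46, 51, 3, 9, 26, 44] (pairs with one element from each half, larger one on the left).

14

Count, for every r in R, how many entries of L exceed r:
r = 3: 4, 7, 15, 20, 46, 51 → 6
r = 9: 15, 20, 46, 51 → 4
r = 26: 46, 51 → 2
r = 44: 46, 51 → 2
Cross-inversions: 6 + 4 + 2 + 2 = 14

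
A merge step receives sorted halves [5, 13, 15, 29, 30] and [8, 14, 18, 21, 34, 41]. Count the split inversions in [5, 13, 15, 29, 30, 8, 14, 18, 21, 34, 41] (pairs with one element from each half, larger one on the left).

11 split inversions

Count, for every r in R, how many entries of L exceed r:
r = 8: 13, 15, 29, 30 → 4
r = 14: 15, 29, 30 → 3
r = 18: 29, 30 → 2
r = 21: 29, 30 → 2
r = 34: none → 0
r = 41: none → 0
Cross-inversions: 4 + 3 + 2 + 2 + 0 + 0 = 11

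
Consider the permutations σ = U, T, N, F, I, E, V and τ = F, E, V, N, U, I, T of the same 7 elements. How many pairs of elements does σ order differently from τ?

Assign each item its position (1..7) in the first ordering, then rewrite the second ordering as that position sequence:
positions: U→1, T→2, N→3, F→4, I→5, E→6, V→7
second ordering as positions: [4, 6, 7, 3, 1, 5, 2]
Discordant pairs = inversions in this position sequence.
4: 3, 1, 2 → 3
6: 3, 1, 5, 2 → 4
7: 3, 1, 5, 2 → 4
3: 1, 2 → 2
1: 0
5: 2 → 1
2: 0
Total: 3 + 4 + 4 + 2 + 0 + 1 + 0 = 14

14 discordant pairs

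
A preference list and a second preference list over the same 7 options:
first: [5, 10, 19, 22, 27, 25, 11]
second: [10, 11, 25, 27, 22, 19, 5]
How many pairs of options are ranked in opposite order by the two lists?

16 pairs

Assign each item its position (1..7) in the first ordering, then rewrite the second ordering as that position sequence:
positions: 5→1, 10→2, 19→3, 22→4, 27→5, 25→6, 11→7
second ordering as positions: [2, 7, 6, 5, 4, 3, 1]
Discordant pairs = inversions in this position sequence.
2: 1 → 1
7: 6, 5, 4, 3, 1 → 5
6: 5, 4, 3, 1 → 4
5: 4, 3, 1 → 3
4: 3, 1 → 2
3: 1 → 1
1: 0
Total: 1 + 5 + 4 + 3 + 2 + 1 + 0 = 16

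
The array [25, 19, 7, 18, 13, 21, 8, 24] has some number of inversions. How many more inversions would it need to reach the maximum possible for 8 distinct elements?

13

Maximum inversions for 8 distinct elements is C(8, 2) = 8·7/2 = 28.
Current inversions — for each element, count later smaller elements:
25: 7
19: 4
7: 0
18: 2
13: 1
21: 1
8: 0
24: 0
Current total: 7 + 4 + 0 + 2 + 1 + 1 + 0 + 0 = 15
Shortfall: 28 − 15 = 13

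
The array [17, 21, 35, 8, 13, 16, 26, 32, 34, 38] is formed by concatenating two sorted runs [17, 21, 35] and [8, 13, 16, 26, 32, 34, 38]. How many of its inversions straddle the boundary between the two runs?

There are 12 split inversions.

Count, for every r in R, how many entries of L exceed r:
r = 8: 17, 21, 35 → 3
r = 13: 17, 21, 35 → 3
r = 16: 17, 21, 35 → 3
r = 26: 35 → 1
r = 32: 35 → 1
r = 34: 35 → 1
r = 38: none → 0
Cross-inversions: 3 + 3 + 3 + 1 + 1 + 1 + 0 = 12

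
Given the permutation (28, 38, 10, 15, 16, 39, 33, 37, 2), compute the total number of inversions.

Count, for each position, how many later elements it exceeds:
28: 4
38: 6
10: 1
15: 1
16: 1
39: 3
33: 1
37: 1
2: 0
Sum: 4 + 6 + 1 + 1 + 1 + 3 + 1 + 1 + 0 = 18

18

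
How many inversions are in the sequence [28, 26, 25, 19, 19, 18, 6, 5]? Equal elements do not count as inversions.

27

For each element, count later entries that are smaller:
28 → 26, 25, 19, 19, 18, 6, 5 → 7
26 → 25, 19, 19, 18, 6, 5 → 6
25 → 19, 19, 18, 6, 5 → 5
19 → 18, 6, 5 → 3
19 → 18, 6, 5 → 3
18 → 6, 5 → 2
6 → 5 → 1
5 → none → 0
Sum: 7 + 6 + 5 + 3 + 3 + 2 + 1 + 0 = 27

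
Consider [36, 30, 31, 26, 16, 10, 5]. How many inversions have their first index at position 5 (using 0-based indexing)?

1

The element at index 5 is 10.
Elements after it: 5
Those smaller than 10: 5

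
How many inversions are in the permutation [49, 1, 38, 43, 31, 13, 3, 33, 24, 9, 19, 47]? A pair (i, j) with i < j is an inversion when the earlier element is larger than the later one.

Element-by-element contributions:
49 → 1, 38, 43, 31, 13, 3, 33, 24, 9, 19, 47 → 11
1 → none → 0
38 → 31, 13, 3, 33, 24, 9, 19 → 7
43 → 31, 13, 3, 33, 24, 9, 19 → 7
31 → 13, 3, 24, 9, 19 → 5
13 → 3, 9 → 2
3 → none → 0
33 → 24, 9, 19 → 3
24 → 9, 19 → 2
9 → none → 0
19 → none → 0
47 → none → 0
Sum: 11 + 0 + 7 + 7 + 5 + 2 + 0 + 3 + 2 + 0 + 0 + 0 = 37

Inversions: 37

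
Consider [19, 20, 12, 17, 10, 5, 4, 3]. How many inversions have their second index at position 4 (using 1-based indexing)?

2

The element at index 4 is 17.
Elements before it: 19, 20, 12
Those larger than 17: 19, 20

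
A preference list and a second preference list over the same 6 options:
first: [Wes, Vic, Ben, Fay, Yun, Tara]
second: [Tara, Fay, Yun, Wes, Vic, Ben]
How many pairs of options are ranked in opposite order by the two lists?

11 pairs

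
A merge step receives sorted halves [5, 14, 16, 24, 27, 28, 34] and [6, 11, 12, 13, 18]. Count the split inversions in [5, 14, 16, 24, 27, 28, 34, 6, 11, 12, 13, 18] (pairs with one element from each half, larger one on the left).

Count, for every r in R, how many entries of L exceed r:
r = 6: 14, 16, 24, 27, 28, 34 → 6
r = 11: 14, 16, 24, 27, 28, 34 → 6
r = 12: 14, 16, 24, 27, 28, 34 → 6
r = 13: 14, 16, 24, 27, 28, 34 → 6
r = 18: 24, 27, 28, 34 → 4
Cross-inversions: 6 + 6 + 6 + 6 + 4 = 28

28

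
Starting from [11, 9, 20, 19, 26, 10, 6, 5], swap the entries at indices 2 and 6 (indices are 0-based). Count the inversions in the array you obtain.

There are 14 inversions.

Positions 2 and 6 hold 20 and 6; after swapping, the array is [11, 9, 6, 19, 26, 10, 20, 5].
Element-by-element contributions:
11: 4
9: 2
6: 1
19: 2
26: 3
10: 1
20: 1
5: 0
Sum: 4 + 2 + 1 + 2 + 3 + 1 + 1 + 0 = 14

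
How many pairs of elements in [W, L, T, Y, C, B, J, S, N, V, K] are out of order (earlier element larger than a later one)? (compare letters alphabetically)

There are 31 inversions.

Sweep left to right; for each value list the smaller values that follow it:
W: 9
L: 4
T: 6
Y: 7
C: 1
B: 0
J: 0
S: 2
N: 1
V: 1
K: 0
Sum: 9 + 4 + 6 + 7 + 1 + 0 + 0 + 2 + 1 + 1 + 0 = 31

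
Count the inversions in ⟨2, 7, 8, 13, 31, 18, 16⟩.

3

For each element, count later entries that are smaller:
2 → none → 0
7 → none → 0
8 → none → 0
13 → none → 0
31 → 18, 16 → 2
18 → 16 → 1
16 → none → 0
Sum: 0 + 0 + 0 + 0 + 2 + 1 + 0 = 3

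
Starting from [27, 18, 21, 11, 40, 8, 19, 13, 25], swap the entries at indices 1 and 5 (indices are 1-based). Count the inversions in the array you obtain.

Positions 1 and 5 hold 27 and 40; after swapping, the array is [40, 18, 21, 11, 27, 8, 19, 13, 25].
Sweep left to right; for each value list the smaller values that follow it:
40 → 18, 21, 11, 27, 8, 19, 13, 25 → 8
18 → 11, 8, 13 → 3
21 → 11, 8, 19, 13 → 4
11 → 8 → 1
27 → 8, 19, 13, 25 → 4
8 → none → 0
19 → 13 → 1
13 → none → 0
25 → none → 0
Sum: 8 + 3 + 4 + 1 + 4 + 0 + 1 + 0 + 0 = 21

21 inversions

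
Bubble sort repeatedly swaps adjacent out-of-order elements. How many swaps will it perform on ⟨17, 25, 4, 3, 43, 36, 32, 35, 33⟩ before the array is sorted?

There are 13 adjacent swaps.

Minimum adjacent swaps = number of inversions (each swap of adjacent out-of-order elements removes one inversion and no swap can remove more).
Count inversions — for each element, later elements that are smaller:
17: 4, 3 → 2
25: 4, 3 → 2
4: 3 → 1
3: none → 0
43: 36, 32, 35, 33 → 4
36: 32, 35, 33 → 3
32: none → 0
35: 33 → 1
33: none → 0
Total inversions: 2 + 2 + 1 + 0 + 4 + 3 + 0 + 1 + 0 = 13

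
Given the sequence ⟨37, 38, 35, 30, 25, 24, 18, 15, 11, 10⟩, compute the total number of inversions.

Element-by-element contributions:
37: 8
38: 8
35: 7
30: 6
25: 5
24: 4
18: 3
15: 2
11: 1
10: 0
Sum: 8 + 8 + 7 + 6 + 5 + 4 + 3 + 2 + 1 + 0 = 44

44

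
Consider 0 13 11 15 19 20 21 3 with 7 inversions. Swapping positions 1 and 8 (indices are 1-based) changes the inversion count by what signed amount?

+1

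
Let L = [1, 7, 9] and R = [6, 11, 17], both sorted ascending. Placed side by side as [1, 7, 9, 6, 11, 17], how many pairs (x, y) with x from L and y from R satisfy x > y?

2

For each element r of the right run, count left-run elements greater than r:
r = 6: 7, 9 → 2
r = 11: none → 0
r = 17: none → 0
Cross-inversions: 2 + 0 + 0 = 2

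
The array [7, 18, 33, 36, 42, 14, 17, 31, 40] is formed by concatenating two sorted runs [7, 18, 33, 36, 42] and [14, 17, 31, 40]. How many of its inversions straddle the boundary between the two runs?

There are 12 split inversions.

Count, for every r in R, how many entries of L exceed r:
r = 14: 18, 33, 36, 42 → 4
r = 17: 18, 33, 36, 42 → 4
r = 31: 33, 36, 42 → 3
r = 40: 42 → 1
Cross-inversions: 4 + 4 + 3 + 1 = 12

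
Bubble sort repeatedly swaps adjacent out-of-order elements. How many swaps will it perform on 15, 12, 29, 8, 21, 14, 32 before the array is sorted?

8

The minimum number of adjacent swaps to sort an array equals its inversion count, since every such swap removes exactly one inversion.
Count inversions — for each element, later elements that are smaller:
15: 12, 8, 14 → 3
12: 8 → 1
29: 8, 21, 14 → 3
8: none → 0
21: 14 → 1
14: none → 0
32: none → 0
Total inversions: 3 + 1 + 3 + 0 + 1 + 0 + 0 = 8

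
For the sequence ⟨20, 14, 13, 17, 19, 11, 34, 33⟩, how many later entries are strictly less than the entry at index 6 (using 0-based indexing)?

The element at index 6 is 34.
Elements after it: 33
Those smaller than 34: 33

1 such element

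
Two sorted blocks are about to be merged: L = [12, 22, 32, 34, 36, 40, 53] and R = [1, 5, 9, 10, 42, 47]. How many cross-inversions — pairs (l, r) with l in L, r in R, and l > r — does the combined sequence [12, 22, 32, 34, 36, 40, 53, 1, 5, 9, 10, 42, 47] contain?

30 cross-inversions

For each element r of the right run, count left-run elements greater than r:
r = 1: 12, 22, 32, 34, 36, 40, 53 → 7
r = 5: 12, 22, 32, 34, 36, 40, 53 → 7
r = 9: 12, 22, 32, 34, 36, 40, 53 → 7
r = 10: 12, 22, 32, 34, 36, 40, 53 → 7
r = 42: 53 → 1
r = 47: 53 → 1
Cross-inversions: 7 + 7 + 7 + 7 + 1 + 1 = 30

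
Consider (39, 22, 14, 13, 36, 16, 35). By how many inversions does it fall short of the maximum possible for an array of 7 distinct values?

Maximum inversions for 7 distinct elements is C(7, 2) = 7·6/2 = 21.
Current inversions — for each element, count later smaller elements:
39: 6
22: 3
14: 1
13: 0
36: 2
16: 0
35: 0
Current total: 6 + 3 + 1 + 0 + 2 + 0 + 0 = 12
Shortfall: 21 − 12 = 9

9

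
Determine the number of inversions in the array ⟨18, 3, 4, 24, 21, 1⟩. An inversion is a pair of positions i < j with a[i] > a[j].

8

Out-of-order index pairs (1-indexed):
(1,2): 18 > 3
(1,3): 18 > 4
(1,6): 18 > 1
(2,6): 3 > 1
(3,6): 4 > 1
(4,5): 24 > 21
(4,6): 24 > 1
(5,6): 21 > 1
That's 8 pairs.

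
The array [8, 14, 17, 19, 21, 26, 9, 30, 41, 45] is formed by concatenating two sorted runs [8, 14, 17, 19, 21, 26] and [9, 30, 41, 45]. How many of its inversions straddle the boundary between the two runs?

5

For each element r of the right run, count left-run elements greater than r:
r = 9: 14, 17, 19, 21, 26 → 5
r = 30: none → 0
r = 41: none → 0
r = 45: none → 0
Cross-inversions: 5 + 0 + 0 + 0 = 5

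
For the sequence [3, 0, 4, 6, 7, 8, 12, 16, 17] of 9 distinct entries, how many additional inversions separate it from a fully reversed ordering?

35

Maximum inversions for 9 distinct elements is C(9, 2) = 9·8/2 = 36.
Current inversions — for each element, count later smaller elements:
3: 1
0: 0
4: 0
6: 0
7: 0
8: 0
12: 0
16: 0
17: 0
Current total: 1 + 0 + 0 + 0 + 0 + 0 + 0 + 0 + 0 = 1
Shortfall: 36 − 1 = 35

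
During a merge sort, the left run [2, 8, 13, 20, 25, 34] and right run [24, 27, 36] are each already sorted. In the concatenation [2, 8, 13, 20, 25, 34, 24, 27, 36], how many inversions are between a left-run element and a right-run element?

3 cross-inversions

Count, for every r in R, how many entries of L exceed r:
r = 24: 25, 34 → 2
r = 27: 34 → 1
r = 36: none → 0
Cross-inversions: 2 + 1 + 0 = 3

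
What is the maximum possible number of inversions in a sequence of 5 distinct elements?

A reversed (strictly descending) arrangement makes every pair an inversion, giving C(5, 2) inversions.
C(5, 2) = 5·4/2 = 10

Inversions: 10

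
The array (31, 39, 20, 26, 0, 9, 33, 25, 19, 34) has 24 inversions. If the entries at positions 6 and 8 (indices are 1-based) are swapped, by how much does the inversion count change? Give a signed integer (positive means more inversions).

Positions 6 and 8 hold 9 and 25; after swapping, the array is [31, 39, 20, 26, 0, 25, 33, 9, 19, 34].
Sweep left to right; for each value list the smaller values that follow it:
31 → 20, 26, 0, 25, 9, 19 → 6
39 → 20, 26, 0, 25, 33, 9, 19, 34 → 8
20 → 0, 9, 19 → 3
26 → 0, 25, 9, 19 → 4
0 → none → 0
25 → 9, 19 → 2
33 → 9, 19 → 2
9 → none → 0
19 → none → 0
34 → none → 0
Sum: 6 + 8 + 3 + 4 + 0 + 2 + 2 + 0 + 0 + 0 = 25
Change: 25 − 24 = +1

+1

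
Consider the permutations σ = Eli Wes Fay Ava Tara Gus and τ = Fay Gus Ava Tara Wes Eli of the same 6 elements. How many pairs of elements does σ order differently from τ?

11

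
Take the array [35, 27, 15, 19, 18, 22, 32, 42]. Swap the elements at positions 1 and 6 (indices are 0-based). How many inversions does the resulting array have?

Positions 1 and 6 hold 27 and 32; after swapping, the array is [35, 32, 15, 19, 18, 22, 27, 42].
For each element, count later entries that are smaller:
35: 6
32: 5
15: 0
19: 1
18: 0
22: 0
27: 0
42: 0
Sum: 6 + 5 + 0 + 1 + 0 + 0 + 0 + 0 = 12

12 inversions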